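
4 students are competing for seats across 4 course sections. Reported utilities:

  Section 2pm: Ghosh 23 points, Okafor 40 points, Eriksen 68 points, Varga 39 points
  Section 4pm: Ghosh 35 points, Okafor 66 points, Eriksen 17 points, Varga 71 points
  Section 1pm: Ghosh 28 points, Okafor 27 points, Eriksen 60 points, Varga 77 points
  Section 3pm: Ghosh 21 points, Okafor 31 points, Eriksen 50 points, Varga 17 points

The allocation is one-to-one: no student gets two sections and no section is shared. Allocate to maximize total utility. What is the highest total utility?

Max total: 232 points

This is the linear assignment problem.
Optimal: Ghosh→Section 3pm (21 points), Okafor→Section 4pm (66 points), Eriksen→Section 2pm (68 points), Varga→Section 1pm (77 points) — total 21+66+68+77 = 232 points.
Swapping Eriksen↔Okafor (Eriksen→Section 4pm 17 points, Okafor→Section 2pm 40 points) loses 77.
Every other assignment is strictly worse.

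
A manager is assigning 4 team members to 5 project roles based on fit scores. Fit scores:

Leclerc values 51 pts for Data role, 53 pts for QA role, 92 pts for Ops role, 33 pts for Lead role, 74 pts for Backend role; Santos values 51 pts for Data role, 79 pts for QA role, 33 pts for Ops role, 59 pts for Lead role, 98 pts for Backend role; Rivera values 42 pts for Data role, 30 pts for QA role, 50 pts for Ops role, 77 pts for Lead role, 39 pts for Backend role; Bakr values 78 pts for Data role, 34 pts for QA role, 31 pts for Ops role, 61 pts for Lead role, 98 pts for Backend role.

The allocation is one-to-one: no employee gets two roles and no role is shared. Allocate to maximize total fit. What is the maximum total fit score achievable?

Max total: 346 pts

Optimal: Leclerc→Ops role (92 pts), Santos→QA role (79 pts), Rivera→Lead role (77 pts), Bakr→Backend role (98 pts) — total 92+79+77+98 = 346 pts.
Max-entry greedy (repeatedly take the single best remaining cell) gives 345 pts, worse by 1.
Swapping Leclerc↔Rivera (Leclerc→Lead role 33 pts, Rivera→Ops role 50 pts) loses 86.
Checked against all permutations: 346 pts is optimal.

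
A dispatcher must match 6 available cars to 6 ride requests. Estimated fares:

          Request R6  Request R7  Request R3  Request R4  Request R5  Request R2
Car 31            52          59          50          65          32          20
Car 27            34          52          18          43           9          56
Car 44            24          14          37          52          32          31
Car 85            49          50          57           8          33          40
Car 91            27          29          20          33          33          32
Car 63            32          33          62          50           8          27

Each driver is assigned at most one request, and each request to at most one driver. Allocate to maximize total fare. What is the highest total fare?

Optimal: Car 31→Request R7 ($59), Car 27→Request R2 ($56), Car 44→Request R4 ($52), Car 85→Request R6 ($49), Car 91→Request R5 ($33), Car 63→Request R3 ($62) — total 59+56+52+49+33+62 = $311.
Column-greedy (each request in turn goes to its best remaining driver) gives $283, worse by 28.

Max total: $311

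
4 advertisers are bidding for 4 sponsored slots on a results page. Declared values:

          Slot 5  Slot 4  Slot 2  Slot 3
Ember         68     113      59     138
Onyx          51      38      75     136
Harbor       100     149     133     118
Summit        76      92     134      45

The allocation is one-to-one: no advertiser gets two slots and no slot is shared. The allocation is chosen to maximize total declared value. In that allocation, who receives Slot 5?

Ember receives Slot 5.

This is the linear assignment problem.
Optimal: Ember→Slot 5 ($68), Onyx→Slot 3 ($136), Harbor→Slot 4 ($149), Summit→Slot 2 ($134) — total 68+136+149+134 = $487.
Max-entry greedy (repeatedly take the single best remaining cell) gives $472, worse by 15.
Swapping Onyx↔Ember (Onyx→Slot 5 $51, Ember→Slot 3 $138) loses 15.
Ember's own top slot is Slot 3 ($138), but forcing Ember→Slot 3 and reassigning the rest optimally gives only $472 — worse by 15.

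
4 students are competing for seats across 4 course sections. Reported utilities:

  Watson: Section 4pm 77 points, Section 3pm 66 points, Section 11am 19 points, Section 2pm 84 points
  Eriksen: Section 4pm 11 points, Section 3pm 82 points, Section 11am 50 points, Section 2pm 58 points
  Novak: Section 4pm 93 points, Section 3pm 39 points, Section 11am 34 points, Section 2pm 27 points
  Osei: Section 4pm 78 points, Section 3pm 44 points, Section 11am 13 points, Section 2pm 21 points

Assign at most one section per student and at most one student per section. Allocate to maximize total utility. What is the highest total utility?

Maximum total: 278 points

Optimal: Watson→Section 2pm (84 points), Eriksen→Section 3pm (82 points), Novak→Section 11am (34 points), Osei→Section 4pm (78 points) — total 84+82+34+78 = 278 points.
Max-entry greedy (repeatedly take the single best remaining cell) gives 272 points, worse by 6.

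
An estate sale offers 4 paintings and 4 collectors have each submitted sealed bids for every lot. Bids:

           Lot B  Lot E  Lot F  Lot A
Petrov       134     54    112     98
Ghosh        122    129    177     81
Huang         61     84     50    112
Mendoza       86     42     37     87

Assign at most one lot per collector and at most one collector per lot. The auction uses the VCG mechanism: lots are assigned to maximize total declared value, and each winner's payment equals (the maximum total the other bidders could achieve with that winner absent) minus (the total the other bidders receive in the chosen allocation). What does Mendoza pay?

Efficient allocation: Petrov→Lot B ($134), Ghosh→Lot F ($177), Huang→Lot E ($84), Mendoza→Lot A ($87); total welfare W = $482.
Mendoza receives Lot A at value $87, so the others get W − 87 = $395.
Without Mendoza: best allocation of the remaining 3 bidders over all 4 lots is Petrov→Lot B ($134), Ghosh→Lot F ($177), Huang→Lot A ($112), total $423.
VCG payment = (others' best without Mendoza) − (others' welfare with Mendoza) = 423 − 395 = $28.

Mendoza pays $28.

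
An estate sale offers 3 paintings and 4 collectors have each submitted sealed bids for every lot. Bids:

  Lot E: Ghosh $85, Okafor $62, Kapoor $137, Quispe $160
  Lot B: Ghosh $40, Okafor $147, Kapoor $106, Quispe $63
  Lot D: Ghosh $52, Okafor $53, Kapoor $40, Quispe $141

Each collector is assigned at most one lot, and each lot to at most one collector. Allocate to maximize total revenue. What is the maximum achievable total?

Max total: $425

Optimal: Kapoor→Lot E ($137), Okafor→Lot B ($147), Quispe→Lot D ($141) — total 137+147+141 = $425.
Row-greedy (each collector in turn takes its best remaining lot) gives $272, worse by 153.
Next-best assignment: Ghosh→Lot E, Okafor→Lot B, Quispe→Lot D = $373.
Swapping Kapoor↔Okafor (Kapoor→Lot B $106, Okafor→Lot E $62) loses 116.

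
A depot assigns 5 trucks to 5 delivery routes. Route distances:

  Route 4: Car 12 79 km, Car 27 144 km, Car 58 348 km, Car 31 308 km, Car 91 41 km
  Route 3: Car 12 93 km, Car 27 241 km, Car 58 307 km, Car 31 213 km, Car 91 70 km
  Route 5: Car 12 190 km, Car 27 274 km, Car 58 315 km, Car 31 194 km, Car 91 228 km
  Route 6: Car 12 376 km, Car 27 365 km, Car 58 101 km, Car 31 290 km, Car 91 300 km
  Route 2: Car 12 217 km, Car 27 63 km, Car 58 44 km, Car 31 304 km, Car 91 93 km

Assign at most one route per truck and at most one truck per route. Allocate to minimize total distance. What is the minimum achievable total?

Treat this as an assignment problem: match each truck to one route.
Optimal: Car 12→Route 3 (93 km), Car 27→Route 2 (63 km), Car 58→Route 6 (101 km), Car 31→Route 5 (194 km), Car 91→Route 4 (41 km) — total 93+63+101+194+41 = 492 km.
Min-entry greedy (repeatedly take the single cheapest remaining cell) gives 737 km, worse by 245.
Next-best assignment: Car 12→Route 4, Car 27→Route 2, Car 58→Route 6, Car 31→Route 5, Car 91→Route 3 = 507 km.

Min total: 492 km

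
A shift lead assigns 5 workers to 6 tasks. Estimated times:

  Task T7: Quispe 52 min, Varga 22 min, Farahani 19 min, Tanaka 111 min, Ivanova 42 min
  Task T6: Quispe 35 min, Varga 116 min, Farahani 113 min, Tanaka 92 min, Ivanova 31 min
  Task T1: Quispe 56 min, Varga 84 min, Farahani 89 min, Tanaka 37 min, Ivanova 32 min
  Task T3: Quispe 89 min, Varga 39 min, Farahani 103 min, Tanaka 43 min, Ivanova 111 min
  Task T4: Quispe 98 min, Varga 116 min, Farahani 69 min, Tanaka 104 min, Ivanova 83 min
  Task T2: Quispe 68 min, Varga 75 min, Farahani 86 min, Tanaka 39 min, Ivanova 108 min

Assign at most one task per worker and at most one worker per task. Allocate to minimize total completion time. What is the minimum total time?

Optimal: Quispe→Task T6 (35 min), Varga→Task T3 (39 min), Farahani→Task T7 (19 min), Tanaka→Task T2 (39 min), Ivanova→Task T1 (32 min) — total 35+39+19+39+32 = 164 min.
Row-greedy (each worker in turn takes its cheapest remaining task) gives 271 min, worse by 107.
Next-best assignment: Quispe→Task T1, Varga→Task T3, Farahani→Task T7, Tanaka→Task T2, Ivanova→Task T6 = 184 min.

Minimum total: 164 min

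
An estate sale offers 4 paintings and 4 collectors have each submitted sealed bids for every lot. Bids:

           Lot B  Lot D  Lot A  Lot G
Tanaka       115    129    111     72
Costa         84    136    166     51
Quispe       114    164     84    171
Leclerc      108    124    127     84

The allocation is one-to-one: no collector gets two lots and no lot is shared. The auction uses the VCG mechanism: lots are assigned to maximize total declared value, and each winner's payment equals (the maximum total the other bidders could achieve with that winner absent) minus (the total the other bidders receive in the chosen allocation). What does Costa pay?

Efficient allocation: Tanaka→Lot B ($115), Costa→Lot A ($166), Quispe→Lot G ($171), Leclerc→Lot D ($124); total welfare W = $576.
Costa receives Lot A at value $166, so the others get W − 166 = $410.
Without Costa: best allocation of the remaining 3 bidders over all 4 lots is Tanaka→Lot D ($129), Quispe→Lot G ($171), Leclerc→Lot A ($127), total $427.
VCG payment = (others' best without Costa) − (others' welfare with Costa) = 427 − 410 = $17.

Costa pays $17.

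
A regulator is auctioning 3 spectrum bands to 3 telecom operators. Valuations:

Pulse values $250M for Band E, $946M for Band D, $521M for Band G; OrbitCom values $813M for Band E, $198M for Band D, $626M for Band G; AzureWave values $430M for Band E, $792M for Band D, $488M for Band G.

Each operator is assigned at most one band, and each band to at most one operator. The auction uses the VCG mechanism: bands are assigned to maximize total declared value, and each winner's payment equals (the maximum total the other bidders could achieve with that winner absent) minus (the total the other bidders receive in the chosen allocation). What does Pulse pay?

Efficient allocation: Pulse→Band D ($946M), OrbitCom→Band E ($813M), AzureWave→Band G ($488M); total welfare W = $2247M.
Pulse receives Band D at value $946M, so the others get W − 946 = $1301M.
Without Pulse: best allocation of the remaining 2 bidders over all 3 bands is OrbitCom→Band E ($813M), AzureWave→Band D ($792M), total $1605M.
VCG payment = (others' best without Pulse) − (others' welfare with Pulse) = 1605 − 1301 = $304M.

Pulse pays $304M.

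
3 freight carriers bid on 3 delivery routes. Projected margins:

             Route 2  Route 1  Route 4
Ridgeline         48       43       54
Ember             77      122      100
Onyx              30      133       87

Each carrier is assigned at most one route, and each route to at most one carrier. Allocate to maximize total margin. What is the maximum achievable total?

Maximum total: $281k

Optimal: Ridgeline→Route 2 ($48k), Ember→Route 4 ($100k), Onyx→Route 1 ($133k) — total 48+100+133 = $281k.
Row-greedy (each carrier in turn takes its best remaining route) gives $206k, worse by 75.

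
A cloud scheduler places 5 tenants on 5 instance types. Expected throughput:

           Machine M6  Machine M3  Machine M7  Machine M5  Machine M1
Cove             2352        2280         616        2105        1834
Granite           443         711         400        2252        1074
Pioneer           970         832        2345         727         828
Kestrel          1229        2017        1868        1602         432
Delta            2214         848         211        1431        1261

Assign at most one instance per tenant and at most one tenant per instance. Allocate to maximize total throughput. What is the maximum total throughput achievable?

Optimal: Cove→Machine M1 (1834 ops/s), Granite→Machine M5 (2252 ops/s), Pioneer→Machine M7 (2345 ops/s), Kestrel→Machine M3 (2017 ops/s), Delta→Machine M6 (2214 ops/s) — total 1834+2252+2345+2017+2214 = 10662 ops/s.
Column-greedy (each instance in turn goes to its best remaining tenant) gives 10227 ops/s, worse by 435.

Maximum total: 10662 ops/s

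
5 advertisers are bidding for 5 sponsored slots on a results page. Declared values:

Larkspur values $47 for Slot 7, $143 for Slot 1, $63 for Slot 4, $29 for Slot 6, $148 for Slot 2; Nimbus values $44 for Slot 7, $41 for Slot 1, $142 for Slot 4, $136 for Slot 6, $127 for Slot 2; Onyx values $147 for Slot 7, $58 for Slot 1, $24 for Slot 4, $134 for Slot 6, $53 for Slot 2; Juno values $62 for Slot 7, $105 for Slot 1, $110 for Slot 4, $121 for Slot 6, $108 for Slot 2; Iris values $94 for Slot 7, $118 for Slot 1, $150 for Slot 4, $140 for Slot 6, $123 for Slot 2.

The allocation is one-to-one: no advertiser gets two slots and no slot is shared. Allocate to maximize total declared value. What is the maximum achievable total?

Optimal: Larkspur→Slot 1 ($143), Nimbus→Slot 2 ($127), Onyx→Slot 7 ($147), Juno→Slot 6 ($121), Iris→Slot 4 ($150) — total 143+127+147+121+150 = $688.
Column-greedy (each slot in turn goes to its best remaining advertiser) gives $684, worse by 4.
Swapping Larkspur↔Nimbus (Larkspur→Slot 2 $148, Nimbus→Slot 1 $41) loses 81.
Checked against all permutations: $688 is optimal.

Max total: $688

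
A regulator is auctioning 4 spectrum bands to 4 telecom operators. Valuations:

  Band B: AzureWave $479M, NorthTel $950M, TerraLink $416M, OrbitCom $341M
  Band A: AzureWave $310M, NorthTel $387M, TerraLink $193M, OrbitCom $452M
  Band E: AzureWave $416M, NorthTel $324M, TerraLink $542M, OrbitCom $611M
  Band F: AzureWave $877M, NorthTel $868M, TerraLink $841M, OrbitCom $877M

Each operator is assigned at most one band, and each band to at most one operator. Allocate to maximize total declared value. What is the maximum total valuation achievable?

Optimal: AzureWave→Band F ($877M), NorthTel→Band B ($950M), TerraLink→Band E ($542M), OrbitCom→Band A ($452M) — total 877+950+542+452 = $2821M.
Max-entry greedy (repeatedly take the single best remaining cell) gives $2631M, worse by 190.

Max total: $2821M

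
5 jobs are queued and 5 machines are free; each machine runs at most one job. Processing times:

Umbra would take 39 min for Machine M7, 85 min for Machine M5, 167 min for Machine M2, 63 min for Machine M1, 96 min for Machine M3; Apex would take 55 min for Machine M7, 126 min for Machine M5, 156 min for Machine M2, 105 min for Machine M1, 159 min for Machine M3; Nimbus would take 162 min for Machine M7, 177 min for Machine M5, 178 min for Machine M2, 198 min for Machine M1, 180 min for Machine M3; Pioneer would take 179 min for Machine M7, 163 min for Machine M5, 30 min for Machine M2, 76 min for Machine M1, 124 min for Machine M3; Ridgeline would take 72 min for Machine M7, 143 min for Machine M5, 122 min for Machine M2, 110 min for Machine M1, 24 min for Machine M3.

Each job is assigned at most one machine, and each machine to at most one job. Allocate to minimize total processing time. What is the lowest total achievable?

Optimal: Umbra→Machine M1 (63 min), Apex→Machine M7 (55 min), Nimbus→Machine M5 (177 min), Pioneer→Machine M2 (30 min), Ridgeline→Machine M3 (24 min) — total 63+55+177+30+24 = 349 min.
Min-entry greedy (repeatedly take the single cheapest remaining cell) gives 375 min, worse by 26.
Swapping Apex↔Nimbus (Apex→Machine M5 126 min, Nimbus→Machine M7 162 min) adds 56.
Every other assignment is strictly worse.

Min total: 349 min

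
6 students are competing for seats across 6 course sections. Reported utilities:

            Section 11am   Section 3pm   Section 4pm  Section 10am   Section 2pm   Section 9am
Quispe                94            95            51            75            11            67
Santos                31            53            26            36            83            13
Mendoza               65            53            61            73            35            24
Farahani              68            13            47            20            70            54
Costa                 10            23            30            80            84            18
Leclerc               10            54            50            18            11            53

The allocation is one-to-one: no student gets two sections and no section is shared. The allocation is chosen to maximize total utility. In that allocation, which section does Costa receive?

Costa receives Section 10am.

Optimal: Quispe→Section 3pm (95 points), Santos→Section 2pm (83 points), Mendoza→Section 4pm (61 points), Farahani→Section 11am (68 points), Costa→Section 10am (80 points), Leclerc→Section 9am (53 points) — total 95+83+61+68+80+53 = 440 points.
Row-greedy (each student in turn takes its best remaining section) gives 402 points, worse by 38.
Next-best assignment: Quispe→Section 3pm, Santos→Section 2pm, Mendoza→Section 11am, Farahani→Section 9am, Costa→Section 10am, Leclerc→Section 4pm = 427 points.
Swapping Mendoza↔Santos (Mendoza→Section 2pm 35 points, Santos→Section 4pm 26 points) loses 83.
Every other assignment is strictly worse.
Costa's own top section is Section 2pm (84 points), but forcing Costa→Section 2pm and reassigning the rest optimally gives only 408 points — worse by 32.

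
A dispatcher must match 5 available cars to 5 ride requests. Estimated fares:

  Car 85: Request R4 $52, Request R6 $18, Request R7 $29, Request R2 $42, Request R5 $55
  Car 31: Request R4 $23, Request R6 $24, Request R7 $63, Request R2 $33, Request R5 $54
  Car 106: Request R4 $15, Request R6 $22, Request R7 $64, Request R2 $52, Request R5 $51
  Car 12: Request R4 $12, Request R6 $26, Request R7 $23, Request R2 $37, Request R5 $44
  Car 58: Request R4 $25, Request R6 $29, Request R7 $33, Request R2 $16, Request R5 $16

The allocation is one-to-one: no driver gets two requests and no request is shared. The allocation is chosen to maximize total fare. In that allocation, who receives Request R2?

Car 106 receives Request R2.

Optimal: Car 85→Request R4 ($52), Car 31→Request R7 ($63), Car 106→Request R2 ($52), Car 12→Request R5 ($44), Car 58→Request R6 ($29) — total 52+63+52+44+29 = $240.
Max-entry greedy (repeatedly take the single best remaining cell) gives $208, worse by 32.
Car 106's own top request is Request R7 ($64), but forcing Car 106→Request R7 and reassigning the rest optimally gives only $236 — worse by 4.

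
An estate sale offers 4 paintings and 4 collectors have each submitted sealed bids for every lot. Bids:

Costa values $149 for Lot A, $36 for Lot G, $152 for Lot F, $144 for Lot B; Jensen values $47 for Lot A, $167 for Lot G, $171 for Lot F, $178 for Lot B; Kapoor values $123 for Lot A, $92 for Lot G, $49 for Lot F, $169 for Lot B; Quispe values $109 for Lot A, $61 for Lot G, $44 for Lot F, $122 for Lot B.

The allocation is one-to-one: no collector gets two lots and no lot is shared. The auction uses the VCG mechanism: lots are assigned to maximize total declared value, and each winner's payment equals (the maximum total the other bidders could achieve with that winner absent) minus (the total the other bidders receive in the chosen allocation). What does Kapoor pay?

Efficient allocation: Costa→Lot F ($152), Jensen→Lot G ($167), Kapoor→Lot B ($169), Quispe→Lot A ($109); total welfare W = $597.
Kapoor receives Lot B at value $169, so the others get W − 169 = $428.
Without Kapoor: best allocation of the remaining 3 bidders over all 4 lots is Costa→Lot A ($149), Jensen→Lot F ($171), Quispe→Lot B ($122), total $442.
VCG payment = (others' best without Kapoor) − (others' welfare with Kapoor) = 442 − 428 = $14.

Kapoor pays $14.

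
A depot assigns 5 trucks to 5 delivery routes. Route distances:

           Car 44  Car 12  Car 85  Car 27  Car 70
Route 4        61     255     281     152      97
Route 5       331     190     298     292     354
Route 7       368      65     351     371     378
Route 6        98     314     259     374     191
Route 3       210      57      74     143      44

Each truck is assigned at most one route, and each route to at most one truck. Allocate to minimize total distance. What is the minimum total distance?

Min total: 626 km

Optimal: Car 44→Route 6 (98 km), Car 12→Route 7 (65 km), Car 85→Route 3 (74 km), Car 27→Route 5 (292 km), Car 70→Route 4 (97 km) — total 98+65+74+292+97 = 626 km.
Min-entry greedy (repeatedly take the single cheapest remaining cell) gives 721 km, worse by 95.
Next-best assignment: Car 44→Route 6, Car 12→Route 7, Car 85→Route 5, Car 27→Route 4, Car 70→Route 3 = 657 km.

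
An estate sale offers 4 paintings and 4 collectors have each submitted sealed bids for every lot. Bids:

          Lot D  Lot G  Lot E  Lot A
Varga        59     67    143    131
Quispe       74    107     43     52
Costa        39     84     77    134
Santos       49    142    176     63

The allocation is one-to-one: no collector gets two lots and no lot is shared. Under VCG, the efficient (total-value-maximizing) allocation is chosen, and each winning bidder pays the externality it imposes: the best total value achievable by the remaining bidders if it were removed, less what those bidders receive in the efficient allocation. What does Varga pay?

Varga pays $67.

Efficient allocation: Varga→Lot E ($143), Quispe→Lot D ($74), Costa→Lot A ($134), Santos→Lot G ($142); total welfare W = $493.
Varga receives Lot E at value $143, so the others get W − 143 = $350.
Without Varga: best allocation of the remaining 3 bidders over all 4 lots is Quispe→Lot G ($107), Costa→Lot A ($134), Santos→Lot E ($176), total $417.
VCG payment = (others' best without Varga) − (others' welfare with Varga) = 417 − 350 = $67.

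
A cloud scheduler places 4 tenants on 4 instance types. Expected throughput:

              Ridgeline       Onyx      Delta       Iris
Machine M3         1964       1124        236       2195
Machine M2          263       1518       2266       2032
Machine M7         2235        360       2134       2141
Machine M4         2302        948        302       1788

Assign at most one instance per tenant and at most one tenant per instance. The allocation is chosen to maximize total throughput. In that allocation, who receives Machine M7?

This is a one-to-one assignment (maximum-weight bipartite matching).
Optimal: Ridgeline→Machine M4 (2302 ops/s), Onyx→Machine M2 (1518 ops/s), Delta→Machine M7 (2134 ops/s), Iris→Machine M3 (2195 ops/s) — total 2302+1518+2134+2195 = 8149 ops/s.
Column-greedy (each instance in turn goes to its best remaining tenant) gives 7644 ops/s, worse by 505.
Every other assignment is strictly worse.
Delta's own top instance is Machine M2 (2266 ops/s), but forcing Delta→Machine M2 and reassigning the rest optimally gives only 7833 ops/s — worse by 316.

Delta receives Machine M7.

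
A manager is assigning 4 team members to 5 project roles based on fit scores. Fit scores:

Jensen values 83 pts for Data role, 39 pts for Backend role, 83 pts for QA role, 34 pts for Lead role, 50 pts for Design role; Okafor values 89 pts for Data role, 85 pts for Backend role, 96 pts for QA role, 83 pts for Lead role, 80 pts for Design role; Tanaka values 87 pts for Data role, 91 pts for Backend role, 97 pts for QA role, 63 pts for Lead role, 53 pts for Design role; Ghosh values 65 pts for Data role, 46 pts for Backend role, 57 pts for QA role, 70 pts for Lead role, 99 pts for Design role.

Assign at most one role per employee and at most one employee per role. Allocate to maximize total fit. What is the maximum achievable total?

Maximum total: 369 pts

This is a one-to-one assignment (maximum-weight bipartite matching).
Optimal: Jensen→Data role (83 pts), Okafor→QA role (96 pts), Tanaka→Backend role (91 pts), Ghosh→Design role (99 pts) — total 83+96+91+99 = 369 pts.
Max-entry greedy (repeatedly take the single best remaining cell) gives 324 pts, worse by 45.
No other one-to-one assignment exceeds 369 pts.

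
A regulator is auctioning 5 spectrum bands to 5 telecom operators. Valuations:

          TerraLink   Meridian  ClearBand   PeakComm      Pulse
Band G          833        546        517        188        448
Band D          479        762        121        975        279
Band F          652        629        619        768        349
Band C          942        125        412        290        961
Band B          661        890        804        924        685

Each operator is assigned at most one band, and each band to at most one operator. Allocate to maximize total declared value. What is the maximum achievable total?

Optimal: TerraLink→Band G ($833M), Meridian→Band B ($890M), ClearBand→Band F ($619M), PeakComm→Band D ($975M), Pulse→Band C ($961M) — total 833+890+619+975+961 = $4278M.
Row-greedy (each operator in turn takes its best remaining band) gives $3874M, worse by 404.
Next-best assignment: TerraLink→Band G, Meridian→Band F, ClearBand→Band B, PeakComm→Band D, Pulse→Band C = $4202M.
No other one-to-one assignment exceeds $4278M.

Maximum total: $4278M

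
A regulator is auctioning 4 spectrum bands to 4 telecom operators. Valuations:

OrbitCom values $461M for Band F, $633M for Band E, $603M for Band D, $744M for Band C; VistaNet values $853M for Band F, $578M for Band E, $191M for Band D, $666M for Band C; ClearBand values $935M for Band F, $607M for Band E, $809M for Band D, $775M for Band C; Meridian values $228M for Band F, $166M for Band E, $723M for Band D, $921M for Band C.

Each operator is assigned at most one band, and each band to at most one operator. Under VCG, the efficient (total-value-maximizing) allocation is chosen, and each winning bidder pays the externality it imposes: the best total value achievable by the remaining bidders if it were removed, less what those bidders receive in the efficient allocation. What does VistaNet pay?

VistaNet pays $126M.

Efficient allocation: OrbitCom→Band E ($633M), VistaNet→Band F ($853M), ClearBand→Band D ($809M), Meridian→Band C ($921M); total welfare W = $3216M.
VistaNet receives Band F at value $853M, so the others get W − 853 = $2363M.
Without VistaNet: best allocation of the remaining 3 bidders over all 4 bands is OrbitCom→Band E ($633M), ClearBand→Band F ($935M), Meridian→Band C ($921M), total $2489M.
VCG payment = (others' best without VistaNet) − (others' welfare with VistaNet) = 2489 − 2363 = $126M.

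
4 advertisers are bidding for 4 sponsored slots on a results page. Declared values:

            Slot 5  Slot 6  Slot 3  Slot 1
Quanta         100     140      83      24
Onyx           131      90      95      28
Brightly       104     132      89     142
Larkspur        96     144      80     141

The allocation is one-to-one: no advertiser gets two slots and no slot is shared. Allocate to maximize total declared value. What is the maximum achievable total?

Max total: $501

Optimal: Quanta→Slot 6 ($140), Onyx→Slot 5 ($131), Brightly→Slot 3 ($89), Larkspur→Slot 1 ($141) — total 140+131+89+141 = $501.
Column-greedy (each slot in turn goes to its best remaining advertiser) gives $388, worse by 113.
Checked against all permutations: $501 is optimal.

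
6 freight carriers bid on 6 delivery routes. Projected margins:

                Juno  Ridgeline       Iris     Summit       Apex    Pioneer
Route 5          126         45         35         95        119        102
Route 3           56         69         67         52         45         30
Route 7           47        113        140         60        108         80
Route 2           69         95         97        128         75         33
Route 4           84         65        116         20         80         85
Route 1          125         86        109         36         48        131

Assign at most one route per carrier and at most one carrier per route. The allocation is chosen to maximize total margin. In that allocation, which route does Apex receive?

Optimal: Juno→Route 5 ($126k), Ridgeline→Route 3 ($69k), Iris→Route 4 ($116k), Summit→Route 2 ($128k), Apex→Route 7 ($108k), Pioneer→Route 1 ($131k) — total 126+69+116+128+108+131 = $678k.
Row-greedy (each carrier in turn takes its best remaining route) gives $561k, worse by 117.
Next-best assignment: Juno→Route 5, Ridgeline→Route 3, Iris→Route 7, Summit→Route 2, Apex→Route 4, Pioneer→Route 1 = $674k.
Swapping Summit↔Pioneer (Summit→Route 1 $36k, Pioneer→Route 2 $33k) loses 190.
Checked against all permutations: $678k is optimal.
Apex's own top route is Route 5 ($119k), but forcing Apex→Route 5 and reassigning the rest optimally gives only $671k — worse by 7.

Apex receives Route 7.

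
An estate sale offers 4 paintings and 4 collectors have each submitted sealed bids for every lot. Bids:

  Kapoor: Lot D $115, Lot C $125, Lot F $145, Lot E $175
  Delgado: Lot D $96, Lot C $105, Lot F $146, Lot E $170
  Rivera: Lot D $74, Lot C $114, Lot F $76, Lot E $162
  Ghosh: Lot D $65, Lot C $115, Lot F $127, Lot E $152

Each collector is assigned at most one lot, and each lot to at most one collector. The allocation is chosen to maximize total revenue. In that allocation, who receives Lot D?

This is a one-to-one assignment (maximum-weight bipartite matching).
Optimal: Kapoor→Lot D ($115), Delgado→Lot F ($146), Rivera→Lot E ($162), Ghosh→Lot C ($115) — total 115+146+162+115 = $538.
Max-entry greedy (repeatedly take the single best remaining cell) gives $510, worse by 28.
Swapping Delgado↔Ghosh (Delgado→Lot C $105, Ghosh→Lot F $127) loses 29.
Every other assignment is strictly worse.
Kapoor's own top lot is Lot E ($175), but forcing Kapoor→Lot E and reassigning the rest optimally gives only $512 — worse by 26.

Kapoor receives Lot D.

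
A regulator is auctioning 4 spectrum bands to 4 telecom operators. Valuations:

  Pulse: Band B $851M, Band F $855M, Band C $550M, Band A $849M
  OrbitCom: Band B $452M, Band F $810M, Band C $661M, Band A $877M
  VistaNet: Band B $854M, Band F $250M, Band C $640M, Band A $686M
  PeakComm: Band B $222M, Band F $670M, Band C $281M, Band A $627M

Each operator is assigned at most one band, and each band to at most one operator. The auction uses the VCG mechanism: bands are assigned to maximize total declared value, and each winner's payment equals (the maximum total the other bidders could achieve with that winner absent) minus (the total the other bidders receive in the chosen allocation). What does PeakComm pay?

Efficient allocation: Pulse→Band B ($851M), OrbitCom→Band A ($877M), VistaNet→Band C ($640M), PeakComm→Band F ($670M); total welfare W = $3038M.
PeakComm receives Band F at value $670M, so the others get W − 670 = $2368M.
Without PeakComm: best allocation of the remaining 3 bidders over all 4 bands is Pulse→Band F ($855M), OrbitCom→Band A ($877M), VistaNet→Band B ($854M), total $2586M.
VCG payment = (others' best without PeakComm) − (others' welfare with PeakComm) = 2586 − 2368 = $218M.

PeakComm pays $218M.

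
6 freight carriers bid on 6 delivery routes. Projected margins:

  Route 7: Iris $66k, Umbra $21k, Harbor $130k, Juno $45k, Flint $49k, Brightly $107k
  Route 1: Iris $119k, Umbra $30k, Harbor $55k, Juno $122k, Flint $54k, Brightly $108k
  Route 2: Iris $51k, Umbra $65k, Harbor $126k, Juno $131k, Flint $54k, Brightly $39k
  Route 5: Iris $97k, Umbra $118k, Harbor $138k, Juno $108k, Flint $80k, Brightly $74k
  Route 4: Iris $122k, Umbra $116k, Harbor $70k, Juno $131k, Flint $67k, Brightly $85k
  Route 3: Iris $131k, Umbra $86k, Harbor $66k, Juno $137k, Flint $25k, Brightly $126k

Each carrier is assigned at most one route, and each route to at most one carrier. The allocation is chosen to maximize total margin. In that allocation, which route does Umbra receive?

This is the linear assignment problem.
Optimal: Iris→Route 1 ($119k), Umbra→Route 4 ($116k), Harbor→Route 7 ($130k), Juno→Route 2 ($131k), Flint→Route 5 ($80k), Brightly→Route 3 ($126k) — total 119+116+130+131+80+126 = $702k.
Column-greedy (each route in turn goes to its best remaining carrier) gives $524k, worse by 178.
Swapping Flint↔Harbor (Flint→Route 7 $49k, Harbor→Route 5 $138k) loses 23.
No other one-to-one assignment exceeds $702k.
Umbra's own top route is Route 5 ($118k), but forcing Umbra→Route 5 and reassigning the rest optimally gives only $691k — worse by 11.

Umbra receives Route 4.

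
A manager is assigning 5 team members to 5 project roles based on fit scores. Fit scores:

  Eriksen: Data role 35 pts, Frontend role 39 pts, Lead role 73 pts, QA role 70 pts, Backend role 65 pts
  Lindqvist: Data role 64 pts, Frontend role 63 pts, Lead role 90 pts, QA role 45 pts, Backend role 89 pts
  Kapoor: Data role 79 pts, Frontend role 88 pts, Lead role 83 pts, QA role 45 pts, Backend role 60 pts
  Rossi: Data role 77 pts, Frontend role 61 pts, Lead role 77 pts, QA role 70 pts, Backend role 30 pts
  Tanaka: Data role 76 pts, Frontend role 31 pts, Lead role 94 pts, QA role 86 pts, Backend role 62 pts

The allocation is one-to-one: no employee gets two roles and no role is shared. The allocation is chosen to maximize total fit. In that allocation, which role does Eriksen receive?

Eriksen receives QA role.

This is a one-to-one assignment (maximum-weight bipartite matching).
Optimal: Eriksen→QA role (70 pts), Lindqvist→Backend role (89 pts), Kapoor→Frontend role (88 pts), Rossi→Data role (77 pts), Tanaka→Lead role (94 pts) — total 70+89+88+77+94 = 418 pts.
Column-greedy (each role in turn goes to its best remaining employee) gives 336 pts, worse by 82.
Swapping Eriksen↔Tanaka (Eriksen→Lead role 73 pts, Tanaka→QA role 86 pts) loses 5.
Every other assignment is strictly worse.
Eriksen's own top role is Lead role (73 pts), but forcing Eriksen→Lead role and reassigning the rest optimally gives only 413 pts — worse by 5.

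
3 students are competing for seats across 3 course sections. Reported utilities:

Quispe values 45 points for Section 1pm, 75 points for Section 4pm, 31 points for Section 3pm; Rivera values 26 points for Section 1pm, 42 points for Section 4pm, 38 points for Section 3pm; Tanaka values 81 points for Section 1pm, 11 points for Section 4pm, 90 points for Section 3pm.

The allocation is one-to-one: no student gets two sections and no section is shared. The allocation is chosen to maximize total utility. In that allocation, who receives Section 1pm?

Tanaka receives Section 1pm.

Optimal: Quispe→Section 4pm (75 points), Rivera→Section 3pm (38 points), Tanaka→Section 1pm (81 points) — total 75+38+81 = 194 points.
Max-entry greedy (repeatedly take the single best remaining cell) gives 191 points, worse by 3.
Next-best assignment: Quispe→Section 4pm, Rivera→Section 1pm, Tanaka→Section 3pm = 191 points.
Swapping Quispe↔Rivera (Quispe→Section 3pm 31 points, Rivera→Section 4pm 42 points) loses 40.
Tanaka's own top section is Section 3pm (90 points), but forcing Tanaka→Section 3pm and reassigning the rest optimally gives only 191 points — worse by 3.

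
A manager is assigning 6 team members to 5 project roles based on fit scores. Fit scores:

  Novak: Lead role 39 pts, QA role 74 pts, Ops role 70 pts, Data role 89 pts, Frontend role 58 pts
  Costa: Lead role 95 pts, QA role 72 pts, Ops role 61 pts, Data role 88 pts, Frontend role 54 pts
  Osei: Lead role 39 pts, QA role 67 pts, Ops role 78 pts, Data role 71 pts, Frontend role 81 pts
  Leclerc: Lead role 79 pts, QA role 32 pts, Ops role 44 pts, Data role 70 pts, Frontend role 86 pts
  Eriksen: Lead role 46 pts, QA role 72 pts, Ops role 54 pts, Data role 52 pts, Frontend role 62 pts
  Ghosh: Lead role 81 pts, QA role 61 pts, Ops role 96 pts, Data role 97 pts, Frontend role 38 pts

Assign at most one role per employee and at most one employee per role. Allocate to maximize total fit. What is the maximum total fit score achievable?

Max total: 438 pts

This is the linear assignment problem.
Optimal: Costa→Lead role (95 pts), Eriksen→QA role (72 pts), Ghosh→Ops role (96 pts), Novak→Data role (89 pts), Leclerc→Frontend role (86 pts) — total 95+72+96+89+86 = 438 pts.
Row-greedy (each employee in turn takes its best remaining role) gives 381 pts, worse by 57.
Next-best assignment: Costa→Lead role, Osei→QA role, Ghosh→Ops role, Novak→Data role, Leclerc→Frontend role = 433 pts.
Swapping Leclerc↔Costa (Leclerc→Lead role 79 pts, Costa→Frontend role 54 pts) loses 48.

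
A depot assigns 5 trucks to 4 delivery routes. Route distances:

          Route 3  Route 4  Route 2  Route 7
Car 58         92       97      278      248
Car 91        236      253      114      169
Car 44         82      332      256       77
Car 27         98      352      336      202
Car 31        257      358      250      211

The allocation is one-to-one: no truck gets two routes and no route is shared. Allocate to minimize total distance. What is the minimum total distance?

Optimal: Car 27→Route 3 (98 km), Car 58→Route 4 (97 km), Car 91→Route 2 (114 km), Car 44→Route 7 (77 km) — total 98+97+114+77 = 386 km.
Column-greedy (each route in turn goes to its cheapest remaining truck) gives 495 km, worse by 109.
Swapping Car 91↔Car 44 (Car 91→Route 7 169 km, Car 44→Route 2 256 km) adds 234.

Min total: 386 km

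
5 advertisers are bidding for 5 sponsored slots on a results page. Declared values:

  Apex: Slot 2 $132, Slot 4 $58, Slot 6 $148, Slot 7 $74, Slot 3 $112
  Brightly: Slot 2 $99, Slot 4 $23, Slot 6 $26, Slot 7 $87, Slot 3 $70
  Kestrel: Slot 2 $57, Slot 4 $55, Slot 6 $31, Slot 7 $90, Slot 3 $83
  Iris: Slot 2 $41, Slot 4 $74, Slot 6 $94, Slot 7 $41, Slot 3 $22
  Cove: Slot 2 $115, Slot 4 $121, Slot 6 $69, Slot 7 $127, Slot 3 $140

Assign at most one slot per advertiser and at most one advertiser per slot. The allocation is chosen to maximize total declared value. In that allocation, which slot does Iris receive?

Iris receives Slot 4.

Optimal: Apex→Slot 6 ($148), Brightly→Slot 2 ($99), Kestrel→Slot 7 ($90), Iris→Slot 4 ($74), Cove→Slot 3 ($140) — total 148+99+90+74+140 = $551.
Column-greedy (each slot in turn goes to its best remaining advertiser) gives $507, worse by 44.
Next-best assignment: Apex→Slot 6, Brightly→Slot 2, Kestrel→Slot 3, Iris→Slot 4, Cove→Slot 7 = $531.
No other one-to-one assignment exceeds $551.
Iris's own top slot is Slot 6 ($94), but forcing Iris→Slot 6 and reassigning the rest optimally gives only $517 — worse by 34.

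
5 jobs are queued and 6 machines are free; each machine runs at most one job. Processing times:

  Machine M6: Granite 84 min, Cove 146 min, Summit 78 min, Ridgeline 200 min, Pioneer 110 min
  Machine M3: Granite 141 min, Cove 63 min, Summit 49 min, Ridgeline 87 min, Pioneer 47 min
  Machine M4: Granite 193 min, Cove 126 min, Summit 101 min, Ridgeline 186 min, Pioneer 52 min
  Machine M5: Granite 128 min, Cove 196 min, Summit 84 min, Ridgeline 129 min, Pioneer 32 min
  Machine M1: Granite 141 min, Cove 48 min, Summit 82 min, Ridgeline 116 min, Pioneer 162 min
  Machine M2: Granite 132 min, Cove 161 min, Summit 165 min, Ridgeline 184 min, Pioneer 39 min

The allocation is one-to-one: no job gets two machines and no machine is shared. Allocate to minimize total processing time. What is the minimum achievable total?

Min total: 342 min

Optimal: Granite→Machine M6 (84 min), Cove→Machine M1 (48 min), Summit→Machine M5 (84 min), Ridgeline→Machine M3 (87 min), Pioneer→Machine M2 (39 min) — total 84+48+84+87+39 = 342 min.
Swapping Summit↔Cove (Summit→Machine M1 82 min, Cove→Machine M5 196 min) adds 146.
Checked against all permutations: 342 min is optimal.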